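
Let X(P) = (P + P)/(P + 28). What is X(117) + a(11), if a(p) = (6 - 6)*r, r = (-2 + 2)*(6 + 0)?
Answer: 234/145 ≈ 1.6138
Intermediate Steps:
r = 0 (r = 0*6 = 0)
X(P) = 2*P/(28 + P) (X(P) = (2*P)/(28 + P) = 2*P/(28 + P))
a(p) = 0 (a(p) = (6 - 6)*0 = 0*0 = 0)
X(117) + a(11) = 2*117/(28 + 117) + 0 = 2*117/145 + 0 = 2*117*(1/145) + 0 = 234/145 + 0 = 234/145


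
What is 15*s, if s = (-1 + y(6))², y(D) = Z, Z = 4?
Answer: 135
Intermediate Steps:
y(D) = 4
s = 9 (s = (-1 + 4)² = 3² = 9)
15*s = 15*9 = 135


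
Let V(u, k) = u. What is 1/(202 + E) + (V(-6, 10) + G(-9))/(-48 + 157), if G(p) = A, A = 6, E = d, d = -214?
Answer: -1/12 ≈ -0.083333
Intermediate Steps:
E = -214
G(p) = 6
1/(202 + E) + (V(-6, 10) + G(-9))/(-48 + 157) = 1/(202 - 214) + (-6 + 6)/(-48 + 157) = 1/(-12) + 0/109 = -1/12 + 0*(1/109) = -1/12 + 0 = -1/12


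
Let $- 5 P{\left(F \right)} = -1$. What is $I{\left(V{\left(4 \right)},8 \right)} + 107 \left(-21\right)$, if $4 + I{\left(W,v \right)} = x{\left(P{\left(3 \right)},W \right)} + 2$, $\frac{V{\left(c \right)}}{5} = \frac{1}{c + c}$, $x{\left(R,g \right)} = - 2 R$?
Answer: $- \frac{11247}{5} \approx -2249.4$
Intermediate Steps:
$P{\left(F \right)} = \frac{1}{5}$ ($P{\left(F \right)} = \left(- \frac{1}{5}\right) \left(-1\right) = \frac{1}{5}$)
$V{\left(c \right)} = \frac{5}{2 c}$ ($V{\left(c \right)} = \frac{5}{c + c} = \frac{5}{2 c}$)
$I{\left(W,v \right)} = - \frac{12}{5}$ ($I{\left(W,v \right)} = -4 + \left(\left(-2\right) \frac{1}{5} + 2\right) = -4 + \left(- \frac{2}{5} + 2\right) = -4 + \frac{8}{5} = - \frac{12}{5}$)
$I{\left(V{\left(4 \right)},8 \right)} + 107 \left(-21\right) = - \frac{12}{5} + 107 \left(-21\right) = - \frac{12}{5} - 2247 = - \frac{11247}{5}$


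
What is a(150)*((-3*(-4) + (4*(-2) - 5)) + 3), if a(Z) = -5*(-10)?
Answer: 100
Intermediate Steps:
a(Z) = 50
a(150)*((-3*(-4) + (4*(-2) - 5)) + 3) = 50*((-3*(-4) + (4*(-2) - 5)) + 3) = 50*((12 + (-8 - 5)) + 3) = 50*((12 - 13) + 3) = 50*(-1 + 3) = 50*2 = 100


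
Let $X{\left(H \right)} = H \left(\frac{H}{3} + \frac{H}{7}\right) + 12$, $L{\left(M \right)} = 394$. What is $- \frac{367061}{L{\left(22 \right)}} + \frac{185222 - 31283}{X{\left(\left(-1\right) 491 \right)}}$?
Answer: $- \frac{220933284374}{237489607} \approx -930.29$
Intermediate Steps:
$X{\left(H \right)} = 12 + \frac{10 H^{2}}{21}$ ($X{\left(H \right)} = H \left(H \frac{1}{3} + H \frac{1}{7}\right) + 12 = H \left(\frac{H}{3} + \frac{H}{7}\right) + 12 = H \frac{10 H}{21} + 12 = \frac{10 H^{2}}{21} + 12 = 12 + \frac{10 H^{2}}{21}$)
$- \frac{367061}{L{\left(22 \right)}} + \frac{185222 - 31283}{X{\left(\left(-1\right) 491 \right)}} = - \frac{367061}{394} + \frac{185222 - 31283}{12 + \frac{10 \left(\left(-1\right) 491\right)^{2}}{21}} = \left(-367061\right) \frac{1}{394} + \frac{185222 - 31283}{12 + \frac{10 \left(-491\right)^{2}}{21}} = - \frac{367061}{394} + \frac{153939}{12 + \frac{10}{21} \cdot 241081} = - \frac{367061}{394} + \frac{153939}{12 + \frac{2410810}{21}} = - \frac{367061}{394} + \frac{153939}{\frac{2411062}{21}} = - \frac{367061}{394} + 153939 \cdot \frac{21}{2411062} = - \frac{367061}{394} + \frac{3232719}{2411062} = - \frac{220933284374}{237489607}$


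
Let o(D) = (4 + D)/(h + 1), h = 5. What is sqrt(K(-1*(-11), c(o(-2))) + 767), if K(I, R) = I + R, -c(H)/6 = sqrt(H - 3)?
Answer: sqrt(778 - 4*I*sqrt(6)) ≈ 27.893 - 0.1756*I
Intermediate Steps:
o(D) = 2/3 + D/6 (o(D) = (4 + D)/(5 + 1) = (4 + D)/6 = (4 + D)*(1/6) = 2/3 + D/6)
c(H) = -6*sqrt(-3 + H) (c(H) = -6*sqrt(H - 3) = -6*sqrt(-3 + H))
sqrt(K(-1*(-11), c(o(-2))) + 767) = sqrt((-1*(-11) - 6*sqrt(-3 + (2/3 + (1/6)*(-2)))) + 767) = sqrt((11 - 6*sqrt(-3 + (2/3 - 1/3))) + 767) = sqrt((11 - 6*sqrt(-3 + 1/3)) + 767) = sqrt((11 - 4*I*sqrt(6)) + 767) = sqrt(778 - 4*I*sqrt(6))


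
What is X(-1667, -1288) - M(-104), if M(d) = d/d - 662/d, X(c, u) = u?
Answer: -67359/52 ≈ -1295.4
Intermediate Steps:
M(d) = 1 - 662/d
X(-1667, -1288) - M(-104) = -1288 - (-662 - 104)/(-104) = -1288 - (-1)*(-766)/104 = -1288 - 1*383/52 = -1288 - 383/52 = -67359/52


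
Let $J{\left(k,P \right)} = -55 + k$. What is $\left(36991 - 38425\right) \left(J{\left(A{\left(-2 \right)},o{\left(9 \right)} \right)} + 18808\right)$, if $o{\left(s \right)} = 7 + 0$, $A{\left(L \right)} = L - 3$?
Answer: $-26884632$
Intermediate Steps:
$A{\left(L \right)} = -3 + L$
$o{\left(s \right)} = 7$
$\left(36991 - 38425\right) \left(J{\left(A{\left(-2 \right)},o{\left(9 \right)} \right)} + 18808\right) = \left(36991 - 38425\right) \left(\left(-55 - 5\right) + 18808\right) = - 1434 \left(\left(-55 - 5\right) + 18808\right) = - 1434 \left(-60 + 18808\right) = \left(-1434\right) 18748 = -26884632$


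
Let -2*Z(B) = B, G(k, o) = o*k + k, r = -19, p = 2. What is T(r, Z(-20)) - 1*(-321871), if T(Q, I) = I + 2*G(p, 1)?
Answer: 321889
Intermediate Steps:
G(k, o) = k + k*o (G(k, o) = k*o + k = k + k*o)
Z(B) = -B/2
T(Q, I) = 8 + I (T(Q, I) = I + 2*(2*(1 + 1)) = I + 2*(2*2) = I + 2*4 = I + 8 = 8 + I)
T(r, Z(-20)) - 1*(-321871) = (8 - 1/2*(-20)) - 1*(-321871) = (8 + 10) + 321871 = 18 + 321871 = 321889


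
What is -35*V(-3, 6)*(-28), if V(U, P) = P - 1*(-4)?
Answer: 9800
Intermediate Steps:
V(U, P) = 4 + P (V(U, P) = P + 4 = 4 + P)
-35*V(-3, 6)*(-28) = -35*(4 + 6)*(-28) = -35*10*(-28) = -350*(-28) = 9800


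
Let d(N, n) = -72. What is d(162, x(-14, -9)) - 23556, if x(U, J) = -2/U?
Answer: -23628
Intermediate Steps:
d(162, x(-14, -9)) - 23556 = -72 - 23556 = -23628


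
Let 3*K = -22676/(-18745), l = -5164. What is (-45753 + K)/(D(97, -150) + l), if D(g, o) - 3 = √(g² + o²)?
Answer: 13278722856919/1496076614820 + 2572897279*√31909/1496076614820 ≈ 9.1829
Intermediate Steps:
D(g, o) = 3 + √(g² + o²)
K = 22676/56235 (K = (-22676/(-18745))/3 = (-22676*(-1/18745))/3 = (⅓)*(22676/18745) = 22676/56235 ≈ 0.40324)
(-45753 + K)/(D(97, -150) + l) = (-45753 + 22676/56235)/((3 + √(97² + (-150)²)) - 5164) = -2572897279/(56235*((3 + √(9409 + 22500)) - 5164)) = -2572897279/(56235*((3 + √31909) - 5164)) = -2572897279/(56235*(-5161 + √31909))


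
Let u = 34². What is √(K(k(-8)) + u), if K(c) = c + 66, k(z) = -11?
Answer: √1211 ≈ 34.799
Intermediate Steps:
u = 1156
K(c) = 66 + c
√(K(k(-8)) + u) = √((66 - 11) + 1156) = √(55 + 1156) = √1211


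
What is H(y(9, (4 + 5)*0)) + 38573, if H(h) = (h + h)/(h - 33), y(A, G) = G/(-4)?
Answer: 38573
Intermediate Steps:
y(A, G) = -G/4
H(h) = 2*h/(-33 + h) (H(h) = (2*h)/(-33 + h) = 2*h/(-33 + h))
H(y(9, (4 + 5)*0)) + 38573 = 2*(-(4 + 5)*0/4)/(-33 - (4 + 5)*0/4) + 38573 = 2*(-9*0/4)/(-33 - 9*0/4) + 38573 = 2*(-¼*0)/(-33 - ¼*0) + 38573 = 2*0/(-33 + 0) + 38573 = 2*0/(-33) + 38573 = 2*0*(-1/33) + 38573 = 0 + 38573 = 38573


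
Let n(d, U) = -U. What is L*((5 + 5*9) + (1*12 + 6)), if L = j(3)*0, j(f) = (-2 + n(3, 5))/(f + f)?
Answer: 0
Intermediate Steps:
j(f) = -7/(2*f) (j(f) = (-2 - 1*5)/(f + f) = (-2 - 5)/((2*f)) = -7/(2*f))
L = 0 (L = -7/2/3*0 = -7/2*1/3*0 = -7/6*0 = 0)
L*((5 + 5*9) + (1*12 + 6)) = 0*((5 + 5*9) + (1*12 + 6)) = 0*((5 + 45) + (12 + 6)) = 0*(50 + 18) = 0*68 = 0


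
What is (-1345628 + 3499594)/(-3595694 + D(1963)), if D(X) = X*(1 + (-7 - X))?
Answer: -2153966/7460841 ≈ -0.28870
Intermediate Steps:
D(X) = X*(-6 - X)
(-1345628 + 3499594)/(-3595694 + D(1963)) = (-1345628 + 3499594)/(-3595694 - 1*1963*(6 + 1963)) = 2153966/(-3595694 - 1*1963*1969) = 2153966/(-3595694 - 3865147) = 2153966/(-7460841) = 2153966*(-1/7460841) = -2153966/7460841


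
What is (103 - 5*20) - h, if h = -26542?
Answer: 26545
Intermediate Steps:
(103 - 5*20) - h = (103 - 5*20) - 1*(-26542) = (103 - 100) + 26542 = 3 + 26542 = 26545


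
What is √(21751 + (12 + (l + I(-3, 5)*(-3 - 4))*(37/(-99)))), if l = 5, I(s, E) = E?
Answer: √23712117/33 ≈ 147.56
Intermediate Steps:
√(21751 + (12 + (l + I(-3, 5)*(-3 - 4))*(37/(-99)))) = √(21751 + (12 + (5 + 5*(-3 - 4))*(37/(-99)))) = √(21751 + (12 + (5 + 5*(-7))*(37*(-1/99)))) = √(21751 + (12 + (5 - 35)*(-37/99))) = √(21751 + (12 - 30*(-37/99))) = √(21751 + (12 + 370/33)) = √(21751 + 766/33) = √(718549/33) = √23712117/33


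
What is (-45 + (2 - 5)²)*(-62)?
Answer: 2232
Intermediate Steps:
(-45 + (2 - 5)²)*(-62) = (-45 + (-3)²)*(-62) = (-45 + 9)*(-62) = -36*(-62) = 2232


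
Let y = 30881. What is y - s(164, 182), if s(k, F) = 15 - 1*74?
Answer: 30940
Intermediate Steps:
s(k, F) = -59 (s(k, F) = 15 - 74 = -59)
y - s(164, 182) = 30881 - 1*(-59) = 30881 + 59 = 30940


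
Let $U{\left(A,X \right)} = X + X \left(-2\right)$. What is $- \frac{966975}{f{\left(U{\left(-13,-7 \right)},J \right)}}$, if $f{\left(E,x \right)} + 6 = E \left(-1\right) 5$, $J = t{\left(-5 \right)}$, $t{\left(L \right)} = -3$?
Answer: $\frac{966975}{41} \approx 23585.0$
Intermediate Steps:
$U{\left(A,X \right)} = - X$ ($U{\left(A,X \right)} = X - 2 X = - X$)
$J = -3$
$f{\left(E,x \right)} = -6 - 5 E$ ($f{\left(E,x \right)} = -6 + E \left(-1\right) 5 = -6 + - E 5 = -6 - 5 E$)
$- \frac{966975}{f{\left(U{\left(-13,-7 \right)},J \right)}} = - \frac{966975}{-6 - 5 \left(\left(-1\right) \left(-7\right)\right)} = - \frac{966975}{-6 - 35} = - \frac{966975}{-41} = \left(-966975\right) \left(- \frac{1}{41}\right) = \frac{966975}{41}$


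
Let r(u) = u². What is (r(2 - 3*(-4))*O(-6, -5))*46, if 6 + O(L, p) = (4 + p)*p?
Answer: -9016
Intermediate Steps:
O(L, p) = -6 + p*(4 + p) (O(L, p) = -6 + (4 + p)*p = -6 + p*(4 + p))
(r(2 - 3*(-4))*O(-6, -5))*46 = ((2 - 3*(-4))²*(-6 + (-5)² + 4*(-5)))*46 = ((2 + 12)²*(-6 + 25 - 20))*46 = (14²*(-1))*46 = (196*(-1))*46 = -196*46 = -9016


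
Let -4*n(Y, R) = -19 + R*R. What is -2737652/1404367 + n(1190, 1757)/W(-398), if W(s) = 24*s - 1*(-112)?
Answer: 423194932049/5302889792 ≈ 79.805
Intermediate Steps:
W(s) = 112 + 24*s (W(s) = 24*s + 112 = 112 + 24*s)
n(Y, R) = 19/4 - R²/4 (n(Y, R) = -(-19 + R*R)/4 = -(-19 + R²)/4 = 19/4 - R²/4)
-2737652/1404367 + n(1190, 1757)/W(-398) = -2737652/1404367 + (19/4 - ¼*1757²)/(112 + 24*(-398)) = -2737652*1/1404367 + (19/4 - ¼*3087049)/(112 - 9552) = -2737652/1404367 + (19/4 - 3087049/4)/(-9440) = -2737652/1404367 - 1543515/2*(-1/9440) = -2737652/1404367 + 308703/3776 = 423194932049/5302889792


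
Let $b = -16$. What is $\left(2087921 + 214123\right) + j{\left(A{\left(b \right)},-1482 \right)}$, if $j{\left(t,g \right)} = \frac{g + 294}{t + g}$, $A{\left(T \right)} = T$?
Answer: $\frac{1724231550}{749} \approx 2.302 \cdot 10^{6}$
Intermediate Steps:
$j{\left(t,g \right)} = \frac{294 + g}{g + t}$
$\left(2087921 + 214123\right) + j{\left(A{\left(b \right)},-1482 \right)} = \left(2087921 + 214123\right) + \frac{294 - 1482}{-1482 - 16} = 2302044 + \frac{1}{-1498} \left(-1188\right) = 2302044 - - \frac{594}{749} = 2302044 + \frac{594}{749} = \frac{1724231550}{749}$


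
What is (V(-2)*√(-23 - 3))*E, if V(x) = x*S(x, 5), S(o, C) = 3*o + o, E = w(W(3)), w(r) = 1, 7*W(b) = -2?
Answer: 16*I*√26 ≈ 81.584*I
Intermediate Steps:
W(b) = -2/7 (W(b) = (⅐)*(-2) = -2/7)
E = 1
S(o, C) = 4*o
V(x) = 4*x² (V(x) = x*(4*x) = 4*x²)
(V(-2)*√(-23 - 3))*E = ((4*(-2)²)*√(-23 - 3))*1 = ((4*4)*√(-26))*1 = (16*(I*√26))*1 = (16*I*√26)*1 = 16*I*√26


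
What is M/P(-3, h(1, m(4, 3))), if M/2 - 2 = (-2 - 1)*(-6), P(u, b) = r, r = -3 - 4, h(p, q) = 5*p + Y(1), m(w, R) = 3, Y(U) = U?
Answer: -40/7 ≈ -5.7143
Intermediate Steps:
h(p, q) = 1 + 5*p (h(p, q) = 5*p + 1 = 1 + 5*p)
r = -7
P(u, b) = -7
M = 40 (M = 4 + 2*((-2 - 1)*(-6)) = 4 + 2*(-3*(-6)) = 4 + 2*18 = 4 + 36 = 40)
M/P(-3, h(1, m(4, 3))) = 40/(-7) = 40*(-⅐) = -40/7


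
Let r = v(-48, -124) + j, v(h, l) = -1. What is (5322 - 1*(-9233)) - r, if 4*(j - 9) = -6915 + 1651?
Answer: 15863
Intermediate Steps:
j = -1307 (j = 9 + (-6915 + 1651)/4 = 9 + (¼)*(-5264) = 9 - 1316 = -1307)
r = -1308 (r = -1 - 1307 = -1308)
(5322 - 1*(-9233)) - r = (5322 - 1*(-9233)) - 1*(-1308) = (5322 + 9233) + 1308 = 14555 + 1308 = 15863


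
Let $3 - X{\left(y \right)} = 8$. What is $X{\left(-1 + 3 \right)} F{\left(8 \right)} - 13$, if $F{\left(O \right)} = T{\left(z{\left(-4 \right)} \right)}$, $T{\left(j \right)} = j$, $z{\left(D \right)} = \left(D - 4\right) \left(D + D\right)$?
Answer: $-333$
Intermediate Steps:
$z{\left(D \right)} = 2 D \left(-4 + D\right)$ ($z{\left(D \right)} = \left(-4 + D\right) 2 D = 2 D \left(-4 + D\right)$)
$X{\left(y \right)} = -5$ ($X{\left(y \right)} = 3 - 8 = -5$)
$F{\left(O \right)} = 64$ ($F{\left(O \right)} = 2 \left(-4\right) \left(-4 - 4\right) = 2 \left(-4\right) \left(-8\right) = 64$)
$X{\left(-1 + 3 \right)} F{\left(8 \right)} - 13 = \left(-5\right) 64 - 13 = -320 - 13 = -333$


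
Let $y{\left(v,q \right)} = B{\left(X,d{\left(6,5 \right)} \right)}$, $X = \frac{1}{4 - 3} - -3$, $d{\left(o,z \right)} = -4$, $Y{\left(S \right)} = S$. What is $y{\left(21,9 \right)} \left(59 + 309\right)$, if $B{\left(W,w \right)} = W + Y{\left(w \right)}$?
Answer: $0$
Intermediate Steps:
$X = 4$ ($X = 1^{-1} + 3 = 1 + 3 = 4$)
$B{\left(W,w \right)} = W + w$
$y{\left(v,q \right)} = 0$ ($y{\left(v,q \right)} = 4 - 4 = 0$)
$y{\left(21,9 \right)} \left(59 + 309\right) = 0 \left(59 + 309\right) = 0 \cdot 368 = 0$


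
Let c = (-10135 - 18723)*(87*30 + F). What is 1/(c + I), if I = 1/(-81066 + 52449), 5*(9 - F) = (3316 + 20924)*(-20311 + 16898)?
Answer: -28617/13666520853700399 ≈ -2.0940e-12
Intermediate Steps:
F = 16546233 (F = 9 - (3316 + 20924)*(-20311 + 16898)/5 = 9 - 4848*(-3413) = 9 - ⅕*(-82731120) = 9 + 16546224 = 16546233)
I = -1/28617 (I = 1/(-28617) = -1/28617 ≈ -3.4944e-5)
c = -477566511294 (c = (-10135 - 18723)*(87*30 + 16546233) = -28858*(2610 + 16546233) = -28858*16548843 = -477566511294)
1/(c + I) = 1/(-477566511294 - 1/28617) = 1/(-13666520853700399/28617) = -28617/13666520853700399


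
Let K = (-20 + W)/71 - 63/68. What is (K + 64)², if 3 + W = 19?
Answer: 92566237009/23309584 ≈ 3971.2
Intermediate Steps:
W = 16 (W = -3 + 19 = 16)
K = -4745/4828 (K = (-20 + 16)/71 - 63/68 = -4*1/71 - 63*1/68 = -4/71 - 63/68 = -4745/4828 ≈ -0.98281)
(K + 64)² = (-4745/4828 + 64)² = (304247/4828)² = 92566237009/23309584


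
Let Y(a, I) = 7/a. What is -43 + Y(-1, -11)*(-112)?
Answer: 741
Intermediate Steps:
-43 + Y(-1, -11)*(-112) = -43 + (7/(-1))*(-112) = -43 + (7*(-1))*(-112) = -43 - 7*(-112) = -43 + 784 = 741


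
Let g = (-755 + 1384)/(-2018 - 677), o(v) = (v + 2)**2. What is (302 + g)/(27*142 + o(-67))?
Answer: 813261/21719005 ≈ 0.037445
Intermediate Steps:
o(v) = (2 + v)**2
g = -629/2695 (g = 629/(-2695) = 629*(-1/2695) = -629/2695 ≈ -0.23340)
(302 + g)/(27*142 + o(-67)) = (302 - 629/2695)/(27*142 + (2 - 67)**2) = 813261/(2695*(3834 + (-65)**2)) = 813261/(2695*(3834 + 4225)) = (813261/2695)/8059 = (813261/2695)*(1/8059) = 813261/21719005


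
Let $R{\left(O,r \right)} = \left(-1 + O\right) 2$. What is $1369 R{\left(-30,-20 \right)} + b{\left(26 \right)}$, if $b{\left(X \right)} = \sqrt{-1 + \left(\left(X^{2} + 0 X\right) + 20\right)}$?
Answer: $-84878 + \sqrt{695} \approx -84852.0$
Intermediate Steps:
$R{\left(O,r \right)} = -2 + 2 O$
$b{\left(X \right)} = \sqrt{19 + X^{2}}$ ($b{\left(X \right)} = \sqrt{-1 + \left(\left(X^{2} + 0\right) + 20\right)} = \sqrt{-1 + \left(X^{2} + 20\right)} = \sqrt{-1 + \left(20 + X^{2}\right)} = \sqrt{19 + X^{2}}$)
$1369 R{\left(-30,-20 \right)} + b{\left(26 \right)} = 1369 \left(-2 + 2 \left(-30\right)\right) + \sqrt{19 + 26^{2}} = 1369 \left(-2 - 60\right) + \sqrt{19 + 676} = 1369 \left(-62\right) + \sqrt{695} = -84878 + \sqrt{695}$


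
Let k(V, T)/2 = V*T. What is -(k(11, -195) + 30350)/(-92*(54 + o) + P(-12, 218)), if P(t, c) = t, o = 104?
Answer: 6515/3637 ≈ 1.7913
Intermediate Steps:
k(V, T) = 2*T*V (k(V, T) = 2*(V*T) = 2*(T*V) = 2*T*V)
-(k(11, -195) + 30350)/(-92*(54 + o) + P(-12, 218)) = -(2*(-195)*11 + 30350)/(-92*(54 + 104) - 12) = -(-4290 + 30350)/(-92*158 - 12) = -26060/(-14536 - 12) = -26060/(-14548) = -26060*(-1)/14548 = -1*(-6515/3637) = 6515/3637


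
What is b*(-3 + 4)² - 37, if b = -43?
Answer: -80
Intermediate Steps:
b*(-3 + 4)² - 37 = -43*(-3 + 4)² - 37 = -43*1² - 37 = -43*1 - 37 = -43 - 37 = -80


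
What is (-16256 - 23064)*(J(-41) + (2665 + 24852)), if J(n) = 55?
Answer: -1084131040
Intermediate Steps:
(-16256 - 23064)*(J(-41) + (2665 + 24852)) = (-16256 - 23064)*(55 + (2665 + 24852)) = -39320*(55 + 27517) = -39320*27572 = -1084131040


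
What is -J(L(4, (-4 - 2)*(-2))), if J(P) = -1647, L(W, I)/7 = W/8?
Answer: 1647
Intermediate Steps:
L(W, I) = 7*W/8 (L(W, I) = 7*(W/8) = 7*W/8)
-J(L(4, (-4 - 2)*(-2))) = -1*(-1647) = 1647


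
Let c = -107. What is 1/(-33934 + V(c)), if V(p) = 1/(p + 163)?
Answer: -56/1900303 ≈ -2.9469e-5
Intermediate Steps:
V(p) = 1/(163 + p)
1/(-33934 + V(c)) = 1/(-33934 + 1/(163 - 107)) = 1/(-33934 + 1/56) = 1/(-1900303/56) = -56/1900303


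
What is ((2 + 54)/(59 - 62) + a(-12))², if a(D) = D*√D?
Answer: -12416/9 + 896*I*√3 ≈ -1379.6 + 1551.9*I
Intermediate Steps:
a(D) = D^(3/2)
((2 + 54)/(59 - 62) + a(-12))² = ((2 + 54)/(59 - 62) + (-12)^(3/2))² = (56/(-3) - 24*I*√3)² = (56*(-⅓) - 24*I*√3)² = (-56/3 - 24*I*√3)²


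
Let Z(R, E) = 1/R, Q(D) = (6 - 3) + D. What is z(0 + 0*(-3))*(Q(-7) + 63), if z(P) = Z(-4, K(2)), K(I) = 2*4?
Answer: -59/4 ≈ -14.750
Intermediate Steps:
K(I) = 8
Q(D) = 3 + D
z(P) = -¼ (z(P) = 1/(-4) = -¼)
z(0 + 0*(-3))*(Q(-7) + 63) = -((3 - 7) + 63)/4 = -(-4 + 63)/4 = -¼*59 = -59/4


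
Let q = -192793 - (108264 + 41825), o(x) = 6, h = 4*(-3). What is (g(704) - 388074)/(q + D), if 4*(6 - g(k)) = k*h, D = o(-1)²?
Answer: 21442/19047 ≈ 1.1257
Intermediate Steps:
h = -12
D = 36 (D = 6² = 36)
g(k) = 6 + 3*k (g(k) = 6 - k*(-12)/4 = 6 - (-3)*k = 6 + 3*k)
q = -342882 (q = -192793 - 1*150089 = -192793 - 150089 = -342882)
(g(704) - 388074)/(q + D) = ((6 + 3*704) - 388074)/(-342882 + 36) = ((6 + 2112) - 388074)/(-342846) = (2118 - 388074)*(-1/342846) = -385956*(-1/342846) = 21442/19047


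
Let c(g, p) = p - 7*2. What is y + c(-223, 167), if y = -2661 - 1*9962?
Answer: -12470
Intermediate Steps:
c(g, p) = -14 + p (c(g, p) = p - 14 = -14 + p)
y = -12623 (y = -2661 - 9962 = -12623)
y + c(-223, 167) = -12623 + (-14 + 167) = -12623 + 153 = -12470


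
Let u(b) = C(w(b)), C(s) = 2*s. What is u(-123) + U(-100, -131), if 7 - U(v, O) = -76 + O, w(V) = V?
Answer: -32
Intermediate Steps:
u(b) = 2*b
U(v, O) = 83 - O (U(v, O) = 7 - (-76 + O) = 7 + (76 - O) = 83 - O)
u(-123) + U(-100, -131) = 2*(-123) + (83 - 1*(-131)) = -246 + (83 + 131) = -246 + 214 = -32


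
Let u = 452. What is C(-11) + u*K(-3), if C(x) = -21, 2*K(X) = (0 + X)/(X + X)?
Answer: 92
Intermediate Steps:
K(X) = ¼ (K(X) = ((0 + X)/(X + X))/2 = (X/((2*X)))/2 = (X*(1/(2*X)))/2 = (½)*(½) = ¼)
C(-11) + u*K(-3) = -21 + 452*(¼) = -21 + 113 = 92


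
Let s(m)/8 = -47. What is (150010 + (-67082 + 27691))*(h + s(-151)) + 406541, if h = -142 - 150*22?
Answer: -421936801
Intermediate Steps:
h = -3442 (h = -142 - 3300 = -3442)
s(m) = -376 (s(m) = 8*(-47) = -376)
(150010 + (-67082 + 27691))*(h + s(-151)) + 406541 = (150010 + (-67082 + 27691))*(-3442 - 376) + 406541 = (150010 - 39391)*(-3818) + 406541 = 110619*(-3818) + 406541 = -422343342 + 406541 = -421936801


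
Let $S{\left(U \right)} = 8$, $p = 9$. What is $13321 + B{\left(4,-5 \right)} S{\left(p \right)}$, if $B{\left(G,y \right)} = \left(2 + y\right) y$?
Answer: $13441$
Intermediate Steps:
$B{\left(G,y \right)} = y \left(2 + y\right)$
$13321 + B{\left(4,-5 \right)} S{\left(p \right)} = 13321 + - 5 \left(2 - 5\right) 8 = 13321 + \left(-5\right) \left(-3\right) 8 = 13321 + 15 \cdot 8 = 13321 + 120 = 13441$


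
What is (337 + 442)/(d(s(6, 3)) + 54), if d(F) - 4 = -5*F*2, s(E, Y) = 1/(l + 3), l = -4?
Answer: 779/68 ≈ 11.456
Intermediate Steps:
s(E, Y) = -1 (s(E, Y) = 1/(-4 + 3) = 1/(-1) = -1)
d(F) = 4 - 10*F (d(F) = 4 - 5*F*2 = 4 - 10*F)
(337 + 442)/(d(s(6, 3)) + 54) = (337 + 442)/((4 - 10*(-1)) + 54) = 779/((4 + 10) + 54) = 779/(14 + 54) = 779/68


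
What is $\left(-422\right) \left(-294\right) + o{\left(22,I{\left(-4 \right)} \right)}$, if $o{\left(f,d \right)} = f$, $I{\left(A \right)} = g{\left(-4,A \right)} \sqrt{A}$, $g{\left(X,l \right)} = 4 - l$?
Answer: $124090$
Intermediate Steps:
$I{\left(A \right)} = \sqrt{A} \left(4 - A\right)$ ($I{\left(A \right)} = \left(4 - A\right) \sqrt{A} = \sqrt{A} \left(4 - A\right)$)
$\left(-422\right) \left(-294\right) + o{\left(22,I{\left(-4 \right)} \right)} = \left(-422\right) \left(-294\right) + 22 = 124068 + 22 = 124090$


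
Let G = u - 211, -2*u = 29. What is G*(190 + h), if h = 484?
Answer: -151987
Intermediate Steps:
u = -29/2 (u = -1/2*29 = -29/2 ≈ -14.500)
G = -451/2 (G = -29/2 - 211 = -451/2 ≈ -225.50)
G*(190 + h) = -451*(190 + 484)/2 = -451/2*674 = -151987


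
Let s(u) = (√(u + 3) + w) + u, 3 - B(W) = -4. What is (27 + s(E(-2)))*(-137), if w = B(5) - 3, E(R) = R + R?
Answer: -3699 - 137*I ≈ -3699.0 - 137.0*I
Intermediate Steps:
E(R) = 2*R
B(W) = 7 (B(W) = 3 - 1*(-4) = 3 + 4 = 7)
w = 4 (w = 7 - 3 = 4)
s(u) = 4 + u + √(3 + u) (s(u) = (√(u + 3) + 4) + u = (√(3 + u) + 4) + u = (4 + √(3 + u)) + u = 4 + u + √(3 + u))
(27 + s(E(-2)))*(-137) = (27 + (4 + 2*(-2) + √(3 + 2*(-2))))*(-137) = (27 + (4 - 4 + √(3 - 4)))*(-137) = (27 + (4 - 4 + √(-1)))*(-137) = (27 + (4 - 4 + I))*(-137) = (27 + I)*(-137) = -3699 - 137*I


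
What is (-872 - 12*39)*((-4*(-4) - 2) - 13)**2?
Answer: -1340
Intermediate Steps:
(-872 - 12*39)*((-4*(-4) - 2) - 13)**2 = (-872 - 468)*((16 - 2) - 13)**2 = -1340*(14 - 13)**2 = -1340*1**2 = -1340*1 = -1340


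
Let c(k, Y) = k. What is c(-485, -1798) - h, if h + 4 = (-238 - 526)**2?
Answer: -584177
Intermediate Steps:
h = 583692 (h = -4 + (-238 - 526)**2 = -4 + (-764)**2 = -4 + 583696 = 583692)
c(-485, -1798) - h = -485 - 1*583692 = -485 - 583692 = -584177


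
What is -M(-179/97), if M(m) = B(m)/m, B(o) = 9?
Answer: 873/179 ≈ 4.8771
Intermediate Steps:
M(m) = 9/m
-M(-179/97) = -9/((-179/97)) = -9/((-179*1/97)) = -9/(-179/97) = -9*(-97)/179 = -1*(-873/179) = 873/179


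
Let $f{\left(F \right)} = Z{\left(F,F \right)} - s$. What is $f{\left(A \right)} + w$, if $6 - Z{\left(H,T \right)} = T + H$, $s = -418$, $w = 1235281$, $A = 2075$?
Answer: $1231555$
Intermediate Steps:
$Z{\left(H,T \right)} = 6 - H - T$ ($Z{\left(H,T \right)} = 6 - \left(T + H\right) = 6 - \left(H + T\right) = 6 - H - T$)
$f{\left(F \right)} = 424 - 2 F$ ($f{\left(F \right)} = \left(6 - F - F\right) - -418 = \left(6 - 2 F\right) + 418 = 424 - 2 F$)
$f{\left(A \right)} + w = \left(424 - 4150\right) + 1235281 = -3726 + 1235281 = 1231555$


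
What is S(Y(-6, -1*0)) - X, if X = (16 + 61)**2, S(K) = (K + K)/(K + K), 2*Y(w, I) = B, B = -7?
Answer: -5928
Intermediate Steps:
Y(w, I) = -7/2 (Y(w, I) = (1/2)*(-7) = -7/2)
S(K) = 1 (S(K) = (2*K)/((2*K)) = (2*K)*(1/(2*K)) = 1)
X = 5929 (X = 77**2 = 5929)
S(Y(-6, -1*0)) - X = 1 - 1*5929 = 1 - 5929 = -5928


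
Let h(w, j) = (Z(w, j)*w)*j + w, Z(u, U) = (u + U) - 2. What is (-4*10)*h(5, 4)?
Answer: -5800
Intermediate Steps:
Z(u, U) = -2 + U + u (Z(u, U) = (U + u) - 2 = -2 + U + u)
h(w, j) = w + j*w*(-2 + j + w) (h(w, j) = ((-2 + j + w)*w)*j + w = (w*(-2 + j + w))*j + w = j*w*(-2 + j + w) + w = w + j*w*(-2 + j + w))
(-4*10)*h(5, 4) = (-4*10)*(5*(1 + 4*(-2 + 4 + 5))) = -200*(1 + 4*7) = -200*(1 + 28) = -200*29 = -40*145 = -5800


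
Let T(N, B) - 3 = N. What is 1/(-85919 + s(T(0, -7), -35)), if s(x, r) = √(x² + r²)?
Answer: -85919/7382073327 - √1234/7382073327 ≈ -1.1644e-5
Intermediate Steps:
T(N, B) = 3 + N
s(x, r) = √(r² + x²)
1/(-85919 + s(T(0, -7), -35)) = 1/(-85919 + √((-35)² + (3 + 0)²)) = 1/(-85919 + √(1225 + 3²)) = 1/(-85919 + √(1225 + 9)) = 1/(-85919 + √1234)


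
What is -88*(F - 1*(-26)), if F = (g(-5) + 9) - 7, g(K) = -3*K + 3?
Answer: -4048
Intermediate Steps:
g(K) = 3 - 3*K
F = 20 (F = ((3 - 3*(-5)) + 9) - 7 = ((3 + 15) + 9) - 7 = (18 + 9) - 7 = 27 - 7 = 20)
-88*(F - 1*(-26)) = -88*(20 - 1*(-26)) = -88*(20 + 26) = -88*46 = -4048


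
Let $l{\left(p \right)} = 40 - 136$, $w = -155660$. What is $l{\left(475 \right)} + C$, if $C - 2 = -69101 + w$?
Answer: $-224855$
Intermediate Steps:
$l{\left(p \right)} = -96$
$C = -224759$ ($C = 2 - 224761 = -224759$)
$l{\left(475 \right)} + C = -96 - 224759 = -224855$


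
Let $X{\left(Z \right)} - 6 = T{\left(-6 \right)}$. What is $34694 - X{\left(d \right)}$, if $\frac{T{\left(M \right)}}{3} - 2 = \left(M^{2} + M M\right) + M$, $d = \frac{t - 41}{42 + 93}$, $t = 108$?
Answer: $34484$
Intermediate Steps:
$d = \frac{67}{135}$ ($d = \frac{108 - 41}{42 + 93} = \frac{67}{135} \approx 0.4963$)
$T{\left(M \right)} = 6 + 3 M + 6 M^{2}$ ($T{\left(M \right)} = 6 + 3 \left(\left(M^{2} + M M\right) + M\right) = 6 + 3 \left(\left(M^{2} + M^{2}\right) + M\right) = 6 + 3 \left(2 M^{2} + M\right) = 6 + 3 \left(M + 2 M^{2}\right) = 6 + \left(3 M + 6 M^{2}\right) = 6 + 3 M + 6 M^{2}$)
$X{\left(Z \right)} = 210$ ($X{\left(Z \right)} = 6 + \left(6 + 3 \left(-6\right) + 6 \left(-6\right)^{2}\right) = 6 + \left(6 - 18 + 6 \cdot 36\right) = 6 + \left(6 - 18 + 216\right) = 6 + 204 = 210$)
$34694 - X{\left(d \right)} = 34694 - 210 = 34484$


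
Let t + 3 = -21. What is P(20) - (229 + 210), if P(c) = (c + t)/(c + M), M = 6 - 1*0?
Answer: -5709/13 ≈ -439.15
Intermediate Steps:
t = -24 (t = -3 - 21 = -24)
M = 6 (M = 6 + 0 = 6)
P(c) = (-24 + c)/(6 + c) (P(c) = (c - 24)/(c + 6) = (-24 + c)/(6 + c))
P(20) - (229 + 210) = (-24 + 20)/(6 + 20) - (229 + 210) = -4/26 - 1*439 = (1/26)*(-4) - 439 = -2/13 - 439 = -5709/13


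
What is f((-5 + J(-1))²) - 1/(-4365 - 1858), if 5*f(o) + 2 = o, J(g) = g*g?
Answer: 87127/31115 ≈ 2.8002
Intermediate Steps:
J(g) = g²
f(o) = -⅖ + o/5
f((-5 + J(-1))²) - 1/(-4365 - 1858) = (-⅖ + (-5 + (-1)²)²/5) - 1/(-4365 - 1858) = (-⅖ + (-5 + 1)²/5) - 1/(-6223) = (-⅖ + (⅕)*(-4)²) - 1*(-1/6223) = (-⅖ + (⅕)*16) + 1/6223 = (-⅖ + 16/5) + 1/6223 = 14/5 + 1/6223 = 87127/31115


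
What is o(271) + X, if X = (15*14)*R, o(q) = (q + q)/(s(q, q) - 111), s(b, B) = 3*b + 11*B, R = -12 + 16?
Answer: 3094262/3683 ≈ 840.15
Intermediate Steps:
R = 4
o(q) = 2*q/(-111 + 14*q) (o(q) = (q + q)/((3*q + 11*q) - 111) = (2*q)/(14*q - 111) = (2*q)/(-111 + 14*q) = 2*q/(-111 + 14*q))
X = 840 (X = (15*14)*4 = 210*4 = 840)
o(271) + X = 2*271/(-111 + 14*271) + 840 = 2*271/(-111 + 3794) + 840 = 2*271/3683 + 840 = 2*271*(1/3683) + 840 = 542/3683 + 840 = 3094262/3683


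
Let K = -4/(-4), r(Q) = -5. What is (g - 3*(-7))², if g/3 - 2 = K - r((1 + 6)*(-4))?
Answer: 2025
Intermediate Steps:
K = 1 (K = -4*(-¼) = 1)
g = 24 (g = 6 + 3*(1 - 1*(-5)) = 6 + 3*(1 + 5) = 6 + 3*6 = 6 + 18 = 24)
(g - 3*(-7))² = (24 - 3*(-7))² = (24 + 21)² = 45² = 2025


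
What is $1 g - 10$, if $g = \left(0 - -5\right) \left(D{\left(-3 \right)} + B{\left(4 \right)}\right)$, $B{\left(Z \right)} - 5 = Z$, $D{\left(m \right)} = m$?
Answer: $20$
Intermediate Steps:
$B{\left(Z \right)} = 5 + Z$
$g = 30$ ($g = \left(0 - -5\right) \left(-3 + \left(5 + 4\right)\right) = \left(0 + 5\right) \left(-3 + 9\right) = 5 \cdot 6 = 30$)
$1 g - 10 = 1 \cdot 30 - 10 = 30 - 10 = 20$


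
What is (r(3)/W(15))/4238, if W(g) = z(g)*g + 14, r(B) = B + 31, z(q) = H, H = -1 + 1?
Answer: 17/29666 ≈ 0.00057305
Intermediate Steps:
H = 0
z(q) = 0
r(B) = 31 + B
W(g) = 14 (W(g) = 0*g + 14 = 0 + 14 = 14)
(r(3)/W(15))/4238 = ((31 + 3)/14)/4238 = (34*(1/14))*(1/4238) = (17/7)*(1/4238) = 17/29666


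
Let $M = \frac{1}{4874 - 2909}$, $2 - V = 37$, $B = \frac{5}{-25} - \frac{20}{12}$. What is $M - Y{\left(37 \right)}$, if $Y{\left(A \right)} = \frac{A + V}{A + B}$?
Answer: $- \frac{58423}{1035555} \approx -0.056417$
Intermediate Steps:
$B = - \frac{28}{15}$ ($B = 5 \left(- \frac{1}{25}\right) - \frac{5}{3} = - \frac{1}{5} - \frac{5}{3} = - \frac{28}{15} \approx -1.8667$)
$V = -35$ ($V = 2 - 37 = -35$)
$Y{\left(A \right)} = \frac{-35 + A}{- \frac{28}{15} + A}$ ($Y{\left(A \right)} = \frac{A - 35}{A - \frac{28}{15}} = \frac{-35 + A}{- \frac{28}{15} + A}$)
$M = \frac{1}{1965} \approx 0.00050891$
$M - Y{\left(37 \right)} = \frac{1}{1965} - \frac{15 \left(-35 + 37\right)}{-28 + 15 \cdot 37} = \frac{1}{1965} - 15 \frac{1}{-28 + 555} \cdot 2 = \frac{1}{1965} - 15 \cdot \frac{1}{527} \cdot 2 = \frac{1}{1965} - \frac{30}{527} = - \frac{58423}{1035555}$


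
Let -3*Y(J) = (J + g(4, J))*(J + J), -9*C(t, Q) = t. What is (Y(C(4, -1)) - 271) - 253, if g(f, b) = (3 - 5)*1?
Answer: -127508/243 ≈ -524.72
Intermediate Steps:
C(t, Q) = -t/9
g(f, b) = -2 (g(f, b) = -2*1 = -2)
Y(J) = -2*J*(-2 + J)/3 (Y(J) = -(J - 2)*(J + J)/3 = -(-2 + J)*2*J/3 = -2*J*(-2 + J)/3)
(Y(C(4, -1)) - 271) - 253 = (2*(-⅑*4)*(2 - (-1)*4/9)/3 - 271) - 253 = ((⅔)*(-4/9)*(2 - 1*(-4/9)) - 271) - 253 = ((⅔)*(-4/9)*(2 + 4/9) - 271) - 253 = ((⅔)*(-4/9)*(22/9) - 271) - 253 = (-176/243 - 271) - 253 = -66029/243 - 253 = -127508/243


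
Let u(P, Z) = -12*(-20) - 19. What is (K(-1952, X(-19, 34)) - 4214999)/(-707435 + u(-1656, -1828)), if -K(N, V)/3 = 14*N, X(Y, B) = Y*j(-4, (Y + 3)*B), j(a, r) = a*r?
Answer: 4133015/707214 ≈ 5.8441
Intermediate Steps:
X(Y, B) = -4*B*Y*(3 + Y) (X(Y, B) = Y*(-4*(Y + 3)*B) = Y*(-4*(3 + Y)*B) = Y*(-4*B*(3 + Y)) = -4*B*Y*(3 + Y))
u(P, Z) = 221 (u(P, Z) = 240 - 19 = 221)
K(N, V) = -42*N
(K(-1952, X(-19, 34)) - 4214999)/(-707435 + u(-1656, -1828)) = (-42*(-1952) - 4214999)/(-707435 + 221) = (81984 - 4214999)/(-707214) = -4133015*(-1/707214) = 4133015/707214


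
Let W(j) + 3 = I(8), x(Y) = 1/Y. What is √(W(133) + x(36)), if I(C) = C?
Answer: √181/6 ≈ 2.2423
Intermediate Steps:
W(j) = 5 (W(j) = -3 + 8 = 5)
√(W(133) + x(36)) = √(5 + 1/36) = √(181/36) = √181/6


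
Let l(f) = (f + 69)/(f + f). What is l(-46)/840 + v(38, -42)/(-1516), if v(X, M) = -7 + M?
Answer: 40781/1273440 ≈ 0.032024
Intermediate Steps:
l(f) = (69 + f)/(2*f) (l(f) = (69 + f)/((2*f)) = (69 + f)*(1/(2*f)) = (69 + f)/(2*f))
l(-46)/840 + v(38, -42)/(-1516) = ((1/2)*(69 - 46)/(-46))/840 + (-7 - 42)/(-1516) = ((1/2)*(-1/46)*23)*(1/840) - 49*(-1/1516) = -1/4*1/840 + 49/1516 = -1/3360 + 49/1516 = 40781/1273440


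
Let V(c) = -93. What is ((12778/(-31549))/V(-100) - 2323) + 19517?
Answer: 50448188836/2934057 ≈ 17194.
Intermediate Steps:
((12778/(-31549))/V(-100) - 2323) + 19517 = ((12778/(-31549))/(-93) - 2323) + 19517 = ((12778*(-1/31549))*(-1/93) - 2323) + 19517 = (-12778/31549*(-1/93) - 2323) + 19517 = (12778/2934057 - 2323) + 19517 = -6815801633/2934057 + 19517 = 50448188836/2934057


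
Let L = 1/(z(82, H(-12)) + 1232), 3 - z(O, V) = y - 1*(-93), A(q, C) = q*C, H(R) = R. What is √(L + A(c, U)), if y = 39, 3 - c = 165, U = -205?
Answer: √40403585993/1103 ≈ 182.24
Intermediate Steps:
c = -162 (c = 3 - 1*165 = 3 - 165 = -162)
A(q, C) = C*q
z(O, V) = -129 (z(O, V) = 3 - (39 - 1*(-93)) = 3 - (39 + 93) = 3 - 1*132 = 3 - 132 = -129)
L = 1/1103 (L = 1/(-129 + 1232) = 1/1103 ≈ 0.00090662)
√(L + A(c, U)) = √(1/1103 - 205*(-162)) = √(1/1103 + 33210) = √(36630631/1103) = √40403585993/1103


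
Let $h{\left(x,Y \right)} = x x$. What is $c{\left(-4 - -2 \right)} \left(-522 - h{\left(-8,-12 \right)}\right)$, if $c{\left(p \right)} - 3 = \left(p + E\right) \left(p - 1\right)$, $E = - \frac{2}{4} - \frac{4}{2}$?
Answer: $-9669$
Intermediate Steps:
$E = - \frac{5}{2}$ ($E = \left(-2\right) \frac{1}{4} - 2 = - \frac{1}{2} - 2 = - \frac{5}{2} \approx -2.5$)
$h{\left(x,Y \right)} = x^{2}$
$c{\left(p \right)} = 3 + \left(-1 + p\right) \left(- \frac{5}{2} + p\right)$ ($c{\left(p \right)} = 3 + \left(p - \frac{5}{2}\right) \left(p - 1\right) = 3 + \left(- \frac{5}{2} + p\right) \left(-1 + p\right) = 3 + \left(-1 + p\right) \left(- \frac{5}{2} + p\right)$)
$c{\left(-4 - -2 \right)} \left(-522 - h{\left(-8,-12 \right)}\right) = \left(\frac{11}{2} + \left(-4 - -2\right)^{2} - \frac{7 \left(-4 - -2\right)}{2}\right) \left(-522 - \left(-8\right)^{2}\right) = \left(\frac{11}{2} + \left(-4 + 2\right)^{2} - \frac{7 \left(-4 + 2\right)}{2}\right) \left(-522 - 64\right) = \left(\frac{11}{2} + \left(-2\right)^{2} - -7\right) \left(-522 - 64\right) = \left(\frac{11}{2} + 4 + 7\right) \left(-586\right) = \frac{33}{2} \left(-586\right) = -9669$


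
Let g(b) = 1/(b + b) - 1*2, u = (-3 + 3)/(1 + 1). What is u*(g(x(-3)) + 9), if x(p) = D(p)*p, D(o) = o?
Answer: 0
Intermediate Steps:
x(p) = p**2 (x(p) = p*p = p**2)
u = 0 (u = 0/2 = 0*(1/2) = 0)
g(b) = -2 + 1/(2*b) (g(b) = 1/(2*b) - 2 = -2 + 1/(2*b))
u*(g(x(-3)) + 9) = 0*((-2 + 1/(2*((-3)**2))) + 9) = 0*((-2 + (1/2)/9) + 9) = 0*((-2 + (1/2)*(1/9)) + 9) = 0*((-2 + 1/18) + 9) = 0*(-35/18 + 9) = 0*(127/18) = 0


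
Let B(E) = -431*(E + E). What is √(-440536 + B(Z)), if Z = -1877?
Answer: √1177438 ≈ 1085.1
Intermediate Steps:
B(E) = -862*E
√(-440536 + B(Z)) = √(-440536 - 862*(-1877)) = √(-440536 + 1617974) = √1177438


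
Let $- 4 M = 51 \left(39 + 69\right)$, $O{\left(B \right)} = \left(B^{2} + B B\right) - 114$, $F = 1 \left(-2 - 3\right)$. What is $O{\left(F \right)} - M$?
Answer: $1313$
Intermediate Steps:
$F = -5$ ($F = 1 \left(-2 - 3\right) = 1 \left(-5\right) = -5$)
$O{\left(B \right)} = -114 + 2 B^{2}$ ($O{\left(B \right)} = \left(B^{2} + B^{2}\right) - 114 = 2 B^{2} - 114 = -114 + 2 B^{2}$)
$M = -1377$ ($M = - \frac{51 \left(39 + 69\right)}{4} = - \frac{51 \cdot 108}{4} = \left(- \frac{1}{4}\right) 5508 = -1377$)
$O{\left(F \right)} - M = \left(-114 + 2 \left(-5\right)^{2}\right) - -1377 = \left(-114 + 2 \cdot 25\right) + 1377 = \left(-114 + 50\right) + 1377 = -64 + 1377 = 1313$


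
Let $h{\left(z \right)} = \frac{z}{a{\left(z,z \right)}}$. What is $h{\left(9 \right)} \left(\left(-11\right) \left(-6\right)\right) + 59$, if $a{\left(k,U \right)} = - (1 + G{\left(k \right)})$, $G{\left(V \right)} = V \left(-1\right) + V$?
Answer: $-535$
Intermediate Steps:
$G{\left(V \right)} = 0$ ($G{\left(V \right)} = - V + V = 0$)
$a{\left(k,U \right)} = -1$ ($a{\left(k,U \right)} = - (1 + 0) = \left(-1\right) 1 = -1$)
$h{\left(z \right)} = - z$ ($h{\left(z \right)} = \frac{z}{-1} = z \left(-1\right) = - z$)
$h{\left(9 \right)} \left(\left(-11\right) \left(-6\right)\right) + 59 = \left(-1\right) 9 \left(\left(-11\right) \left(-6\right)\right) + 59 = \left(-9\right) 66 + 59 = -594 + 59 = -535$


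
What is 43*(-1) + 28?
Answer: -15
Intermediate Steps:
43*(-1) + 28 = -43 + 28 = -15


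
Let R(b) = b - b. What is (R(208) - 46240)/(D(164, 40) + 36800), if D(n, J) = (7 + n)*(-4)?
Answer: -11560/9029 ≈ -1.2803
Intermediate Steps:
R(b) = 0
D(n, J) = -28 - 4*n
(R(208) - 46240)/(D(164, 40) + 36800) = (0 - 46240)/((-28 - 4*164) + 36800) = -46240/((-28 - 656) + 36800) = -46240/(-684 + 36800) = -46240/36116 = -46240*1/36116 = -11560/9029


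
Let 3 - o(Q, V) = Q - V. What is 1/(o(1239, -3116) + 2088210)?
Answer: 1/2083858 ≈ 4.7988e-7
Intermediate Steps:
o(Q, V) = 3 + V - Q (o(Q, V) = 3 - (Q - V) = 3 + (V - Q) = 3 + V - Q)
1/(o(1239, -3116) + 2088210) = 1/((3 - 3116 - 1*1239) + 2088210) = 1/((3 - 3116 - 1239) + 2088210) = 1/(-4352 + 2088210) = 1/2083858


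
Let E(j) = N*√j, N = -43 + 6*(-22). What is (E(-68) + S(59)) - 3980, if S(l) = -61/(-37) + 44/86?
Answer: -6328743/1591 - 350*I*√17 ≈ -3977.8 - 1443.1*I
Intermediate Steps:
S(l) = 3437/1591 (S(l) = -61*(-1/37) + 44*(1/86) = 61/37 + 22/43 = 3437/1591)
N = -175 (N = -43 - 132 = -175)
E(j) = -175*√j
(E(-68) + S(59)) - 3980 = (-350*I*√17 + 3437/1591) - 3980 = (3437/1591 - 350*I*√17) - 3980 = -6328743/1591 - 350*I*√17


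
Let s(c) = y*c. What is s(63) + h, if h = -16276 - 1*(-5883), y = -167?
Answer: -20914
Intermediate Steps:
s(c) = -167*c
h = -10393 (h = -16276 + 5883 = -10393)
s(63) + h = -167*63 - 10393 = -10521 - 10393 = -20914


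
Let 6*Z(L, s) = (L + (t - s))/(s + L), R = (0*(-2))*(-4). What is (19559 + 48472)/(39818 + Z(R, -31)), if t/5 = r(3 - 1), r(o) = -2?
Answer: 468658/274301 ≈ 1.7086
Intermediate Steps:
t = -10 (t = 5*(-2) = -10)
R = 0 (R = 0*(-4) = 0)
Z(L, s) = (-10 + L - s)/(6*(L + s)) (Z(L, s) = ((L + (-10 - s))/(s + L))/6 = ((-10 + L - s)/(L + s))/6 = (-10 + L - s)/(6*(L + s)))
(19559 + 48472)/(39818 + Z(R, -31)) = (19559 + 48472)/(39818 + (-10 + 0 - 1*(-31))/(6*(0 - 31))) = 68031/(39818 + (1/6)*(-10 + 0 + 31)/(-31)) = 68031/(39818 + (1/6)*(-1/31)*21) = 68031/(39818 - 7/62) = 68031/(2468709/62) = 68031*(62/2468709) = 468658/274301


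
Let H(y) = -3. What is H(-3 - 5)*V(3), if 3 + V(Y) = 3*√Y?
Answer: 9 - 9*√3 ≈ -6.5885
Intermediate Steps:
V(Y) = -3 + 3*√Y
H(-3 - 5)*V(3) = -3*(-3 + 3*√3) = 9 - 9*√3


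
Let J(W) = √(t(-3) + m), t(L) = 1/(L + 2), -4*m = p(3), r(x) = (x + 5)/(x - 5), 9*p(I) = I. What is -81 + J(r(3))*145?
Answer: -81 + 145*I*√39/6 ≈ -81.0 + 150.92*I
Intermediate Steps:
p(I) = I/9
r(x) = (5 + x)/(-5 + x)
m = -1/12 (m = -3/36 = -¼*⅓ = -1/12 ≈ -0.083333)
t(L) = 1/(2 + L)
J(W) = I*√39/6 (J(W) = √(1/(2 - 3) - 1/12) = √(1/(-1) - 1/12) = √(-1 - 1/12) = √(-13/12) = I*√39/6)
-81 + J(r(3))*145 = -81 + (I*√39/6)*145 = -81 + 145*I*√39/6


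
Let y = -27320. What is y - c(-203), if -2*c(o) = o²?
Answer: -13431/2 ≈ -6715.5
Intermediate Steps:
c(o) = -o²/2
y - c(-203) = -27320 - (-1)*(-203)²/2 = -27320 - (-1)*41209/2 = -27320 - 1*(-41209/2) = -27320 + 41209/2 = -13431/2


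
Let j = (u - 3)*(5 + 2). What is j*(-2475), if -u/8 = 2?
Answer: 329175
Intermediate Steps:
u = -16 (u = -8*2 = -16)
j = -133 (j = (-16 - 3)*(5 + 2) = -19*7 = -133)
j*(-2475) = -133*(-2475) = 329175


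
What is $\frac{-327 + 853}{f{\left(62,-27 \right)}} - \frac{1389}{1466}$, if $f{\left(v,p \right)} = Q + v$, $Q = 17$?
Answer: $\frac{661385}{115814} \approx 5.7108$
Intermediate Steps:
$f{\left(v,p \right)} = 17 + v$
$\frac{-327 + 853}{f{\left(62,-27 \right)}} - \frac{1389}{1466} = \frac{-327 + 853}{17 + 62} - \frac{1389}{1466} = \frac{526}{79} - \frac{1389}{1466} = \frac{661385}{115814}$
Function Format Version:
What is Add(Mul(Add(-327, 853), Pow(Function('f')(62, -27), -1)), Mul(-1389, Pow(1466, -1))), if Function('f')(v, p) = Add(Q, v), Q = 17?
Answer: Rational(661385, 115814) ≈ 5.7108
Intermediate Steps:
Function('f')(v, p) = Add(17, v)
Add(Mul(Add(-327, 853), Pow(Function('f')(62, -27), -1)), Mul(-1389, Pow(1466, -1))) = Add(Mul(Add(-327, 853), Pow(Add(17, 62), -1)), Mul(-1389, Pow(1466, -1))) = Add(Mul(526, Pow(79, -1)), Mul(-1389, Rational(1, 1466))) = Add(Mul(526, Rational(1, 79)), Rational(-1389, 1466)) = Add(Rational(526, 79), Rational(-1389, 1466)) = Rational(661385, 115814)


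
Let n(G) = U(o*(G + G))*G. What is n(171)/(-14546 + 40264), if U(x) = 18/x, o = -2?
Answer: -9/51436 ≈ -0.00017497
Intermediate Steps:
n(G) = -9/2 (n(G) = (18/((-2*(G + G))))*G = (18/((-4*G)))*G = (18*(-1/(4*G)))*G = (-9/(2*G))*G = -9/2)
n(171)/(-14546 + 40264) = -9/(2*(-14546 + 40264)) = -9/2/25718 = -9/2*1/25718 = -9/51436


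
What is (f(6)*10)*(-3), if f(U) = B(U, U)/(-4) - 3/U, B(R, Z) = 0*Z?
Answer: 15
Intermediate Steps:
B(R, Z) = 0
f(U) = -3/U (f(U) = 0/(-4) - 3/U = 0*(-¼) - 3/U = 0 - 3/U = -3/U)
(f(6)*10)*(-3) = (-3/6*10)*(-3) = (-3*⅙*10)*(-3) = -½*10*(-3) = -5*(-3) = 15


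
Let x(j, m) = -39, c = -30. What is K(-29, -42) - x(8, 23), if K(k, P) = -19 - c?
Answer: 50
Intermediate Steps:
K(k, P) = 11 (K(k, P) = -19 - 1*(-30) = -19 + 30 = 11)
K(-29, -42) - x(8, 23) = 11 - 1*(-39) = 11 + 39 = 50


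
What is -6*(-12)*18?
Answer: 1296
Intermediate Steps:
-6*(-12)*18 = 72*18 = 1296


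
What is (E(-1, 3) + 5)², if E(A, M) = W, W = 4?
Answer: 81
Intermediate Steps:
E(A, M) = 4
(E(-1, 3) + 5)² = (4 + 5)² = 9² = 81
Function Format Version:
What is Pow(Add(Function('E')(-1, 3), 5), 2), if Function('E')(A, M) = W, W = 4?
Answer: 81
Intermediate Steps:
Function('E')(A, M) = 4
Pow(Add(Function('E')(-1, 3), 5), 2) = Pow(Add(4, 5), 2) = Pow(9, 2) = 81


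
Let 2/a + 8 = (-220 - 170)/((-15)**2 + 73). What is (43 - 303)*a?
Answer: 77480/1387 ≈ 55.862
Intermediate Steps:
a = -298/1387 (a = 2/(-8 + (-220 - 170)/((-15)**2 + 73)) = 2/(-8 - 390/(225 + 73)) = 2/(-8 - 390/298) = 2/(-8 - 390*1/298) = 2/(-8 - 195/149) = 2/(-1387/149) = 2*(-149/1387) = -298/1387 ≈ -0.21485)
(43 - 303)*a = (43 - 303)*(-298/1387) = -260*(-298/1387) = 77480/1387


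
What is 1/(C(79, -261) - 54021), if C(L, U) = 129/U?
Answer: -87/4699870 ≈ -1.8511e-5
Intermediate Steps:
1/(C(79, -261) - 54021) = 1/(129/(-261) - 54021) = 1/(129*(-1/261) - 54021) = 1/(-43/87 - 54021) = 1/(-4699870/87) = -87/4699870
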